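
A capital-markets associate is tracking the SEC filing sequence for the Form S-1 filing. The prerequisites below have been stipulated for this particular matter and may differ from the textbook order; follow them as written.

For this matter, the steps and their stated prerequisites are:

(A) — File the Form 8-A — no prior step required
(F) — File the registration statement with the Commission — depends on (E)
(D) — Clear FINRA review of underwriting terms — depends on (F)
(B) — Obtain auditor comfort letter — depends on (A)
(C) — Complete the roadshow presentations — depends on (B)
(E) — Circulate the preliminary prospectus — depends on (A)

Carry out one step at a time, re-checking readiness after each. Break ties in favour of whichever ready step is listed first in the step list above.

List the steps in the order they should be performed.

(A) → (B) → (C) → (E) → (F) → (D)

(A) is the only step with nothing outstanding, so it goes first.
Now (B) and (E) have their prerequisites met. (B) is listed earlier, so (B) next.
Now (C) and (E) have their prerequisites met. (C) is listed earlier, so (C) next.
(E) needed (A), now all done → (E).
That leaves (F) as the only ready step → (F).
(D) is the only step now ready → (D).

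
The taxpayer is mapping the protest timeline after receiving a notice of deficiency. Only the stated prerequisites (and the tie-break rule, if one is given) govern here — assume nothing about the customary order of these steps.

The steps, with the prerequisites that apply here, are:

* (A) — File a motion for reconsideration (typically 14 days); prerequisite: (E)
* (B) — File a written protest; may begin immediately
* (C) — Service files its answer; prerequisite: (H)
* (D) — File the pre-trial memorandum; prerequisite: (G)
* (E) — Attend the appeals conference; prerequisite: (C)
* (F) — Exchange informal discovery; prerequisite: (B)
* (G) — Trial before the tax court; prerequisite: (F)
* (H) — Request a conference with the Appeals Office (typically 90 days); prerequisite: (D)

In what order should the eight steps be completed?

(B) → (F) → (G) → (D) → (H) → (C) → (E) → (A)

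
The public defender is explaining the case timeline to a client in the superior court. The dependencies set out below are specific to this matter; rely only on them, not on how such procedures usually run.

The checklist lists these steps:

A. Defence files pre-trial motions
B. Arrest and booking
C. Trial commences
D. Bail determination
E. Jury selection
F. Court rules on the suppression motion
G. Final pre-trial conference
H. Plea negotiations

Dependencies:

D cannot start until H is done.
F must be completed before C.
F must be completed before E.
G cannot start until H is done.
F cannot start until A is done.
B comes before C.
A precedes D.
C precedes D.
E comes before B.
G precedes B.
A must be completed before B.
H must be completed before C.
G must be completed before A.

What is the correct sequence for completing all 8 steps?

Only H has no prerequisites, so it is first.
That leaves G as the only ready step → G.
A needed G, now all done → A.
F needed A, now all done → F.
That leaves E as the only ready step → E.
B needed A, E and G, now all done → B.
That leaves C as the only ready step → C.
D needed A, C and H, now all done → D.

H, G, A, F, E, B, C, D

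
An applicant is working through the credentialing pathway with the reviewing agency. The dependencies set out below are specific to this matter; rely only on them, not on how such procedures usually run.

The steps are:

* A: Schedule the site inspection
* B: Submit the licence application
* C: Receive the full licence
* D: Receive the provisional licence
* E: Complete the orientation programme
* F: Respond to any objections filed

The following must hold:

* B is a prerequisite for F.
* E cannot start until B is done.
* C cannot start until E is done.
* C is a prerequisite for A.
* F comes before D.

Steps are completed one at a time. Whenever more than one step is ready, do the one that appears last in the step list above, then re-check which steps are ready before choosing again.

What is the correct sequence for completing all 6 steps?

B F E D C A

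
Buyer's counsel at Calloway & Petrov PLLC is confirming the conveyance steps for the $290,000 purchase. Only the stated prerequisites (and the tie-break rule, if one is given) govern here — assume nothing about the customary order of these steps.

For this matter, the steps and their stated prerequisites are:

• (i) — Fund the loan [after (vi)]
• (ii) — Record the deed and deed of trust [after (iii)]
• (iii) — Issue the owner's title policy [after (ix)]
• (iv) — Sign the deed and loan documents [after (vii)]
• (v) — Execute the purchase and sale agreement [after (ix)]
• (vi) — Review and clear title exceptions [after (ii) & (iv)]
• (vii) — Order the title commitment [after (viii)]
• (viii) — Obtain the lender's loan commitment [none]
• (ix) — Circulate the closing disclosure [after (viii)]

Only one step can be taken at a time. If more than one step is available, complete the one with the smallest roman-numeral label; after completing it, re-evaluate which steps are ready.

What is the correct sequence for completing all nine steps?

(viii) → (vii) → (iv) → (ix) → (iii) → (ii) → (v) → (vi) → (i)

(viii) is the only step with nothing outstanding, so it goes first.
Now (vii) and (ix) have their prerequisites met. (vii) has the earlier label, so (vii) next.
(iv) now also ready, so the ready set is {(iv), (ix)}; (iv) has the earlier label → (iv).
(ix) needed (viii), now all done → (ix).
(iii) and (v) are both available; (iii) has the earlier label → (iii).
Now (ii) and (v) have their prerequisites met. (ii) has the earlier label, so (ii) next.
Now (v) and (vi) have their prerequisites met. (v) has the earlier label, so (v) next.
That leaves (vi) as the only ready step → (vi).
Next only (i) has its prerequisites met → (i).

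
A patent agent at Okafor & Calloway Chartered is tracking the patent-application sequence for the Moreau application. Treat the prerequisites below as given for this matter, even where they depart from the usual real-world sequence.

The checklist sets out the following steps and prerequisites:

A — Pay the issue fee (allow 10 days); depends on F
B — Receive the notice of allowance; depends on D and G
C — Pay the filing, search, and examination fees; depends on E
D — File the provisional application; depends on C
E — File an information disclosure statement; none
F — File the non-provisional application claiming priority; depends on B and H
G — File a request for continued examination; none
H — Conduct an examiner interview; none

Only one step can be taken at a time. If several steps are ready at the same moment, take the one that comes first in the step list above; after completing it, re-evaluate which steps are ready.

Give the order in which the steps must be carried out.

E, C, D, G, B, H, F, A

E, G and H have no prerequisites; E is listed earlier, so E is first.
C now also ready, so the ready set is {C, G, H}; C is listed earlier → C.
D now also ready, so the ready set is {D, G, H}; D is listed earlier → D.
G and H are both available; G is listed earlier → G.
Now B and H have their prerequisites met. B is listed earlier, so B next.
H is the only step now ready → H.
F is the only step now ready → F.
A is the only step now ready → A.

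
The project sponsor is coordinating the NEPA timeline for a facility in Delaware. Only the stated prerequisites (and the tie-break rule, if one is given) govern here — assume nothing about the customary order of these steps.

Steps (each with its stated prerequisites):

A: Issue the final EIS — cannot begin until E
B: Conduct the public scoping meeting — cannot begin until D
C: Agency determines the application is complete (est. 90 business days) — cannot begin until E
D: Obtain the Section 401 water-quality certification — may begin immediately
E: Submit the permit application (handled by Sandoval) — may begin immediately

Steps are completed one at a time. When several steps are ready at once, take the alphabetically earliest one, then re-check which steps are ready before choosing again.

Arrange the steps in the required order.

D, B, E, A, C

D and E have no prerequisites; D has the earlier label, so D is first.
Ready: B and E. B has the earlier label → B.
E is the only step now ready → E.
Now A and C have their prerequisites met. A has the earlier label, so A next.
C is the only step now ready → C.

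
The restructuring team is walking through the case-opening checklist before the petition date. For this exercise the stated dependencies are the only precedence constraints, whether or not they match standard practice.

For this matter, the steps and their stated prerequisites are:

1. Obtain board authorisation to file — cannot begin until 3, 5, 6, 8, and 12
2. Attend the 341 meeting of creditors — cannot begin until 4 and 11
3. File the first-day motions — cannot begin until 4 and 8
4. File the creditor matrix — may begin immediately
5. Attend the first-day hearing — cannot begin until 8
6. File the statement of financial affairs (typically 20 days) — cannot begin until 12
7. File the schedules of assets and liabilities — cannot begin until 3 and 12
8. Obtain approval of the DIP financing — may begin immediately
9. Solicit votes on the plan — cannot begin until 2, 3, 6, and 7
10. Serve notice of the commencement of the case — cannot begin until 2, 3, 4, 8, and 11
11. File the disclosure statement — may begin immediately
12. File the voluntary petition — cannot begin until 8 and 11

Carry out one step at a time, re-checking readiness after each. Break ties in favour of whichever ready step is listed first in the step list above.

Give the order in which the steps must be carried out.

4, 8, 3, 5, 11, 2, 10, 12, 6, 1, 7, 9

4, 8 and 11 have no prerequisites; 4 is listed earlier, so 4 is first.
8 and 11 are both available; 8 is listed earlier → 8.
Ready: 3, 5 and 11. 3 is listed earlier → 3.
5 and 11 are both available; 5 is listed earlier → 5.
11 is the only step now ready → 11.
Ready: 2 and 12. 2 is listed earlier → 2.
Ready: 10 and 12. 10 is listed earlier → 10.
Next only 12 has its prerequisites met → 12.
Ready: 6 and 7. 6 is listed earlier → 6.
Ready: 1 and 7. 1 is listed earlier → 1.
Next only 7 has its prerequisites met → 7.
9 needed 2, 3, 6 and 7, now all done → 9.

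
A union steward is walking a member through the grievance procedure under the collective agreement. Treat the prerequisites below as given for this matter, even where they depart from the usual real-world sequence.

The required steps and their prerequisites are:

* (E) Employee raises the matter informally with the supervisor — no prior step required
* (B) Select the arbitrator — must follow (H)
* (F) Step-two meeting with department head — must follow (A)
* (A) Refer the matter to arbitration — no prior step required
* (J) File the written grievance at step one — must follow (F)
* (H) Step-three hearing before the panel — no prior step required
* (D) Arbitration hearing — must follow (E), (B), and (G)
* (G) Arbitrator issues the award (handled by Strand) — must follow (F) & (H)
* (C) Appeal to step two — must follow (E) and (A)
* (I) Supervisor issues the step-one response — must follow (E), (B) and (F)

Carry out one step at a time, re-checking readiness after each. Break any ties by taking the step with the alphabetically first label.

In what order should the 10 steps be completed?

Nothing is required for (A), (E) and (H). (A) has the earlier label → (A) first.
Now (E), (F) and (H) have their prerequisites met. (E) has the earlier label, so (E) next.
Now (C), (F) and (H) have their prerequisites met. (C) has the earlier label, so (C) next.
(F) and (H) are both available; (F) has the earlier label → (F).
(H) and (J) are both available; (H) has the earlier label → (H).
Now (B), (G) and (J) have their prerequisites met. (B) has the earlier label, so (B) next.
Now (G), (I) and (J) have their prerequisites met. (G) has the earlier label, so (G) next.
Ready: (D), (I) and (J). (D) has the earlier label → (D).
Now (I) and (J) have their prerequisites met. (I) has the earlier label, so (I) next.
(J) is the only step now ready → (J).

(A) → (E) → (C) → (F) → (H) → (B) → (G) → (D) → (I) → (J)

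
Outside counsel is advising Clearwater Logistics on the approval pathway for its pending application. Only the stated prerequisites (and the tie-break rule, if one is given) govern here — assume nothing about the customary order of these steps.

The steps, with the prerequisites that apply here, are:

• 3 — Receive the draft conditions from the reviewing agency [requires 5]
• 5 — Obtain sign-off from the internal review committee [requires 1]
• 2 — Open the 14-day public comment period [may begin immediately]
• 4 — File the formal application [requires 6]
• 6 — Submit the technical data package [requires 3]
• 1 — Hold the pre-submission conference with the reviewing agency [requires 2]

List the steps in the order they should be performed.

2 1 5 3 6 4

2 is the only step with nothing outstanding, so it goes first.
1 is the only step now ready → 1.
5 is the only step now ready → 5.
3 is the only step now ready → 3.
6 needed 3, now all done → 6.
Next only 4 has its prerequisites met → 4.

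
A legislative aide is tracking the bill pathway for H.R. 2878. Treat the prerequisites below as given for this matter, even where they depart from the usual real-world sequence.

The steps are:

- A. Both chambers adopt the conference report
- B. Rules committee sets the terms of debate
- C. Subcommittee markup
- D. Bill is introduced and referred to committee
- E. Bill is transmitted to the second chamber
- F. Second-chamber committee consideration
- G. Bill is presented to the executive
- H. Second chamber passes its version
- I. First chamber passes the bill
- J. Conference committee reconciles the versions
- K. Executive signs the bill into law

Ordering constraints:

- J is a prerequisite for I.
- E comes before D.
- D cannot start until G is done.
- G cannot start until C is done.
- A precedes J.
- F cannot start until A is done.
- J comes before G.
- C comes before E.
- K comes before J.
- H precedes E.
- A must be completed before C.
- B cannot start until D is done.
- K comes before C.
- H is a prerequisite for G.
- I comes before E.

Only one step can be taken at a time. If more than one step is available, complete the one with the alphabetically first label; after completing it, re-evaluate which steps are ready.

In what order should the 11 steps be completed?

A → F → H → K → C → J → G → I → E → D → B

A, H and K have no prerequisites; A has the earlier label, so A is first.
F, H and K are all available; F has the earlier label → F.
H and K are both available; H has the earlier label → H.
K is the only step now ready → K.
C and J are both available; C has the earlier label → C.
That leaves J as the only ready step → J.
G and I are both available; G has the earlier label → G.
I needed J, now all done → I.
Next only E has its prerequisites met → E.
D needed E and G, now all done → D.
Next only B has its prerequisites met → B.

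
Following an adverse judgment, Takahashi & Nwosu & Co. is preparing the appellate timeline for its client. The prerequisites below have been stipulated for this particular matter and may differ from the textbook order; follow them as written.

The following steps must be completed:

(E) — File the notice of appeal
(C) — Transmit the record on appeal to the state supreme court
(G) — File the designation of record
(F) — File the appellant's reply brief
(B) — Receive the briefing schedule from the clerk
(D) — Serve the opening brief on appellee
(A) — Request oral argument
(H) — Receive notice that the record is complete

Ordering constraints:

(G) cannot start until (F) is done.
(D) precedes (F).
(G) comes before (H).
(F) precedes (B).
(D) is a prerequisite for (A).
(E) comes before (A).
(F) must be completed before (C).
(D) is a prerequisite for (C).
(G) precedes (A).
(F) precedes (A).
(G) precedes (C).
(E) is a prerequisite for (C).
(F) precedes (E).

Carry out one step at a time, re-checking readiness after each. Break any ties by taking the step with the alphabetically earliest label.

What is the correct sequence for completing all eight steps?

(D) has no prerequisites → (D) first.
(F) needed (D), now all done → (F).
Now (B), (E) and (G) have their prerequisites met. (B) has the earlier label, so (B) next.
(E) and (G) are both available; (E) has the earlier label → (E).
(G) is the only step now ready → (G).
Ready: (A), (C) and (H). (A) has the earlier label → (A).
(C) and (H) are both available; (C) has the earlier label → (C).
That leaves (H) as the only ready step → (H).

(D) → (F) → (B) → (E) → (G) → (A) → (C) → (H)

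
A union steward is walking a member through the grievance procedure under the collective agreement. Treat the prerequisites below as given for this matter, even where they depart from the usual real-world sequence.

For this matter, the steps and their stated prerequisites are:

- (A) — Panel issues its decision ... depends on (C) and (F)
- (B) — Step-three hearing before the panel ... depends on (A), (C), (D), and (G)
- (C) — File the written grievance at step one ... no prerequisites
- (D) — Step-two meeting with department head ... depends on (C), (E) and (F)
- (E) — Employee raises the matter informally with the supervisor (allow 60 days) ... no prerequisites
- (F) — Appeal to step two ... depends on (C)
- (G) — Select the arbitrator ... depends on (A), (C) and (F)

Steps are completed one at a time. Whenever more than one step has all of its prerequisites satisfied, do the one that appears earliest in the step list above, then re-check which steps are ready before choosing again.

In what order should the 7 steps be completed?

(C) → (E) → (F) → (A) → (D) → (G) → (B)

Nothing is required for (C) and (E). (C) is listed earlier → (C) first.
(E) and (F) are both available; (E) is listed earlier → (E).
(F) needed (C), now all done → (F).
(A) and (D) are both available; (A) is listed earlier → (A).
Ready: (D) and (G). (D) is listed earlier → (D).
(G) is the only step now ready → (G).
Next only (B) has its prerequisites met → (B).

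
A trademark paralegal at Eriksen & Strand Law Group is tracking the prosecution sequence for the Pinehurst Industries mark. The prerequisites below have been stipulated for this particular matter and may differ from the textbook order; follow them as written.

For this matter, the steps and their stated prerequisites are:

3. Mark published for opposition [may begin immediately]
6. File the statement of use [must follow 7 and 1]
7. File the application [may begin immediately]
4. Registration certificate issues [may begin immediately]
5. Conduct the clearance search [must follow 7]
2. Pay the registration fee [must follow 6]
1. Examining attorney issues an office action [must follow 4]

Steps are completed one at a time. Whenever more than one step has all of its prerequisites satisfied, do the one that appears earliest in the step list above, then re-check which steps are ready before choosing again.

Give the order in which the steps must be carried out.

3 7 4 5 1 6 2

3, 7 and 4 have no prerequisites; 3 is listed earlier, so 3 is first.
Ready: 7 and 4. 7 is listed earlier → 7.
5 now also ready, so the ready set is {4, 5}; 4 is listed earlier → 4.
1 now also ready, so the ready set is {5, 1}; 5 is listed earlier → 5.
1 is the only step now ready → 1.
That leaves 6 as the only ready step → 6.
That leaves 2 as the only ready step → 2.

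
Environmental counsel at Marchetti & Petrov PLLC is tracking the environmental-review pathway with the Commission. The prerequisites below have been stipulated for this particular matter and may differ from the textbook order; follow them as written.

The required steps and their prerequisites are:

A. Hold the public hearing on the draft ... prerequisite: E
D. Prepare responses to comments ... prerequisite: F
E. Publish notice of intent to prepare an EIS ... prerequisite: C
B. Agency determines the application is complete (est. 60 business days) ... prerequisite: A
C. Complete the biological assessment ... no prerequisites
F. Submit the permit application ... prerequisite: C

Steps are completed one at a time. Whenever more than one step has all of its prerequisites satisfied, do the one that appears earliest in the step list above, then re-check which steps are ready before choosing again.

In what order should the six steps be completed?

C has no prerequisites → C first.
E and F are both available; E is listed earlier → E.
A and F are both available; A is listed earlier → A.
B now also ready, so the ready set is {B, F}; B is listed earlier → B.
That leaves F as the only ready step → F.
D needed F, now all done → D.

C, E, A, B, F, D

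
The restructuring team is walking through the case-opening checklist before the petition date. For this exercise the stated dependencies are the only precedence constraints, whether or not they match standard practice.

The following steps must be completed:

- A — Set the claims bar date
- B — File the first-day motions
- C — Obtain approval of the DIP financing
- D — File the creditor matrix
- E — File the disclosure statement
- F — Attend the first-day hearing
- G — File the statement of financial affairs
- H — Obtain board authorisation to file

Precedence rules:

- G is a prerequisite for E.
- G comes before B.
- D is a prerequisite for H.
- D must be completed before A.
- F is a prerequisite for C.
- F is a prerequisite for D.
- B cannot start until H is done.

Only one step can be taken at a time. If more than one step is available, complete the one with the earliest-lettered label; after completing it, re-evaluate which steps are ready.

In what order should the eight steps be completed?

Nothing is required for F and G. F has the earlier label → F first.
Ready: C, D and G. C has the earlier label → C.
D and G are both available; D has the earlier label → D.
A, G and H are all available; A has the earlier label → A.
Now G and H have their prerequisites met. G has the earlier label, so G next.
E now also ready, so the ready set is {E, H}; E has the earlier label → E.
H needed D, now all done → H.
B needed G and H, now all done → B.

F, C, D, A, G, E, H, B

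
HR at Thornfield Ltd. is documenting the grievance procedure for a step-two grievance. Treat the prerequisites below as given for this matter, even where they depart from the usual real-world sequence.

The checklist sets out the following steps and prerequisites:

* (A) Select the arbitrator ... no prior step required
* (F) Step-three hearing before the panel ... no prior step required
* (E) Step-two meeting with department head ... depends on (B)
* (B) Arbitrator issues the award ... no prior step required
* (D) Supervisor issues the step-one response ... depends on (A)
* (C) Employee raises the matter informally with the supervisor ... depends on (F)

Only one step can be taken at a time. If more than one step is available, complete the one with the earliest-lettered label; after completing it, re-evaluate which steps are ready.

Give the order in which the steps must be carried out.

(A), (B), (D), (E), (F), (C)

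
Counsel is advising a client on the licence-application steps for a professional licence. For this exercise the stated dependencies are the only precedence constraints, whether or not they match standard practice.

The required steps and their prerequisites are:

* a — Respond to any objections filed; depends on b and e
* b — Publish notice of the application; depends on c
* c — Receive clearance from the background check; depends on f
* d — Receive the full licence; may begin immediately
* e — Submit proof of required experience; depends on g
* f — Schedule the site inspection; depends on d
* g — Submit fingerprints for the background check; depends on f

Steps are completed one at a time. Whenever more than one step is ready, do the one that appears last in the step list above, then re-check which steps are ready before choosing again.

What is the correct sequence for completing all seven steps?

d, f, g, e, c, b, a

d is the only step with nothing outstanding, so it goes first.
f is the only step now ready → f.
g and c are both available; g is listed later → g.
Ready: e and c. e is listed later → e.
c needed f, now all done → c.
b needed c, now all done → b.
a needed e and b, now all done → a.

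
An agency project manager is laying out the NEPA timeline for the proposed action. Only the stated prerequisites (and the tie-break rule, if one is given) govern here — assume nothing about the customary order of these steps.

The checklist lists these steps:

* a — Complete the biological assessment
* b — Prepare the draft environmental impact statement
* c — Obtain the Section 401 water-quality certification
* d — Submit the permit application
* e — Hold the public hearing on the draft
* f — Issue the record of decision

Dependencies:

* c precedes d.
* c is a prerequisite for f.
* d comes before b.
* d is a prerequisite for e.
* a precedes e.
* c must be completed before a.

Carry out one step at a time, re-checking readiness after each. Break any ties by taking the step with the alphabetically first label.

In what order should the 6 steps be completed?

c a d b e f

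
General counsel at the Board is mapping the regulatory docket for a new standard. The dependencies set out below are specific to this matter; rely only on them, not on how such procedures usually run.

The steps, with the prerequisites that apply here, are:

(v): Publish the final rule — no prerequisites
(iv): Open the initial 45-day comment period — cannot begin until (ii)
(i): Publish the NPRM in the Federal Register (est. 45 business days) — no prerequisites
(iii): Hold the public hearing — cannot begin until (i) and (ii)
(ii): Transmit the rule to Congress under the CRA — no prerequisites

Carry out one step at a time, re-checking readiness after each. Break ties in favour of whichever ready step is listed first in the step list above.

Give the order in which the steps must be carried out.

(v), (i), (ii), (iv), (iii)

Nothing is required for (v), (i) and (ii). (v) is listed earlier → (v) first.
Now (i) and (ii) have their prerequisites met. (i) is listed earlier, so (i) next.
Next only (ii) has its prerequisites met → (ii).
Now (iv) and (iii) have their prerequisites met. (iv) is listed earlier, so (iv) next.
(iii) is the only step now ready → (iii).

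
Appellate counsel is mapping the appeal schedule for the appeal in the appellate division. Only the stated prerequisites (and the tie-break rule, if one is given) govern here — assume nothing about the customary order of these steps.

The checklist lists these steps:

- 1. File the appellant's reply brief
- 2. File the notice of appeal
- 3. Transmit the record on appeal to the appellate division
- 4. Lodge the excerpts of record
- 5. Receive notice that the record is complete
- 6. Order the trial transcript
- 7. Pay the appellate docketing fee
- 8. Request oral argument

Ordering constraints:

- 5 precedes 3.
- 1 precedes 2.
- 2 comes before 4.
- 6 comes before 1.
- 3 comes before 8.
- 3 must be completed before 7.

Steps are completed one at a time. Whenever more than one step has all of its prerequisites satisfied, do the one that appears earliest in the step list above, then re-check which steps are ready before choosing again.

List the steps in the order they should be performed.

5 3 6 1 2 4 7 8

Nothing is required for 5 and 6. 5 is listed earlier → 5 first.
3 and 6 are both available; 3 is listed earlier → 3.
7 and 8 now also ready, so the ready set is {6, 7, 8}; 6 is listed earlier → 6.
1 now also ready, so the ready set is {1, 7, 8}; 1 is listed earlier → 1.
2 now also ready, so the ready set is {2, 7, 8}; 2 is listed earlier → 2.
4 now also ready, so the ready set is {4, 7, 8}; 4 is listed earlier → 4.
7 and 8 are both available; 7 is listed earlier → 7.
Next only 8 has its prerequisites met → 8.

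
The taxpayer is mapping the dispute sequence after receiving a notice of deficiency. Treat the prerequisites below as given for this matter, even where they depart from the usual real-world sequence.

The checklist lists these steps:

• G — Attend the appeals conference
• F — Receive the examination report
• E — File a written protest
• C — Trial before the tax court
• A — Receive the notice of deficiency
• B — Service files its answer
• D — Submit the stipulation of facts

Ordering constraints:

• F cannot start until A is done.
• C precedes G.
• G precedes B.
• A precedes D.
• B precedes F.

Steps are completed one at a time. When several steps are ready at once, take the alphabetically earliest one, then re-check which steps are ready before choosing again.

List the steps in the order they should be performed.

A → C → D → E → G → B → F

A, C and E have no prerequisites; A has the earlier label, so A is first.
Ready: C, D and E. C has the earlier label → C.
Ready: D, E and G. D has the earlier label → D.
Ready: E and G. E has the earlier label → E.
Next only G has its prerequisites met → G.
Next only B has its prerequisites met → B.
Next only F has its prerequisites met → F.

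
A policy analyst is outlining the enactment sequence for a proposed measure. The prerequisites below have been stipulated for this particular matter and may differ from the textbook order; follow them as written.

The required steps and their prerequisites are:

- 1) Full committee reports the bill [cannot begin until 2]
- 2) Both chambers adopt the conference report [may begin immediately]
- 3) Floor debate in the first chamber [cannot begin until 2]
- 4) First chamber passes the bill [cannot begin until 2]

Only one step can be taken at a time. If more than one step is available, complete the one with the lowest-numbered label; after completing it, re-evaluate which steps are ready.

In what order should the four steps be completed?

2 is the only step with nothing outstanding, so it goes first.
1, 3 and 4 are all available; 1 has the earlier label → 1.
3 and 4 are both available; 3 has the earlier label → 3.
Next only 4 has its prerequisites met → 4.

2 1 3 4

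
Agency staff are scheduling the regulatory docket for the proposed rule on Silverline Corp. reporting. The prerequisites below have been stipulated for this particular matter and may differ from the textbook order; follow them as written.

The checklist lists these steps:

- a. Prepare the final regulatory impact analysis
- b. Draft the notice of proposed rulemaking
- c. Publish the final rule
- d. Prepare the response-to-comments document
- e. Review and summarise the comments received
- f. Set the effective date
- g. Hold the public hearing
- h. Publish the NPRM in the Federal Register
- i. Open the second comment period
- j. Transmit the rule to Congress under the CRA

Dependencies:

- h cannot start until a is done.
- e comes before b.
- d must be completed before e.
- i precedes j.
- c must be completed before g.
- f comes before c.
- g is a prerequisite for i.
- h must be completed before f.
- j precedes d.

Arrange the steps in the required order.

a, h, f, c, g, i, j, d, e, b

a has no prerequisites → a first.
That leaves h as the only ready step → h.
Next only f has its prerequisites met → f.
That leaves c as the only ready step → c.
Next only g has its prerequisites met → g.
i is the only step now ready → i.
j needed i, now all done → j.
d needed j, now all done → d.
Next only e has its prerequisites met → e.
b is the only step now ready → b.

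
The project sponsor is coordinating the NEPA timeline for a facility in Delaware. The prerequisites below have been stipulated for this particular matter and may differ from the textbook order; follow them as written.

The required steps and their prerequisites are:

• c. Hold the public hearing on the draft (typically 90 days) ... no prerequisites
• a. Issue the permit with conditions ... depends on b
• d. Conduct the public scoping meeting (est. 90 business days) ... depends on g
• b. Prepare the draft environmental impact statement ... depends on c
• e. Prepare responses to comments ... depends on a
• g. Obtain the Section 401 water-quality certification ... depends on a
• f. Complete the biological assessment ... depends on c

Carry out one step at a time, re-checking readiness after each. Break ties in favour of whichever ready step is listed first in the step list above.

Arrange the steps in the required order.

c is the only step with nothing outstanding, so it goes first.
Ready: b and f. b is listed earlier → b.
a now also ready, so the ready set is {a, f}; a is listed earlier → a.
Now e, g and f have their prerequisites met. e is listed earlier, so e next.
Ready: g and f. g is listed earlier → g.
d now also ready, so the ready set is {d, f}; d is listed earlier → d.
f is the only step now ready → f.

c, b, a, e, g, d, f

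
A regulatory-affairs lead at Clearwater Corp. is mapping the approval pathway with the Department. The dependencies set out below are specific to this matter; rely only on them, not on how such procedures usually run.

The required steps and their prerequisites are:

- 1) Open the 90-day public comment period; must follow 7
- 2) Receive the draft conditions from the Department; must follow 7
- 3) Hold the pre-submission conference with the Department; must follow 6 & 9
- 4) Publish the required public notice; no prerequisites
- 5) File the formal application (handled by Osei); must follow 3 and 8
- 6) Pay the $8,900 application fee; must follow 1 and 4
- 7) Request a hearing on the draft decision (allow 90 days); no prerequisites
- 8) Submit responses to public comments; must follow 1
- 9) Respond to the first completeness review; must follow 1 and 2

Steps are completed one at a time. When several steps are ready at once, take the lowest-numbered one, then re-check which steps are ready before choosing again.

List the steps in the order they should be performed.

4 7 1 2 6 8 9 3 5

4 and 7 have no prerequisites; 4 has the earlier label, so 4 is first.
Next only 7 has its prerequisites met → 7.
Ready: 1 and 2. 1 has the earlier label → 1.
6 and 8 now also ready, so the ready set is {2, 6, 8}; 2 has the earlier label → 2.
9 now also ready, so the ready set is {6, 8, 9}; 6 has the earlier label → 6.
Now 8 and 9 have their prerequisites met. 8 has the earlier label, so 8 next.
Next only 9 has its prerequisites met → 9.
3 is the only step now ready → 3.
Next only 5 has its prerequisites met → 5.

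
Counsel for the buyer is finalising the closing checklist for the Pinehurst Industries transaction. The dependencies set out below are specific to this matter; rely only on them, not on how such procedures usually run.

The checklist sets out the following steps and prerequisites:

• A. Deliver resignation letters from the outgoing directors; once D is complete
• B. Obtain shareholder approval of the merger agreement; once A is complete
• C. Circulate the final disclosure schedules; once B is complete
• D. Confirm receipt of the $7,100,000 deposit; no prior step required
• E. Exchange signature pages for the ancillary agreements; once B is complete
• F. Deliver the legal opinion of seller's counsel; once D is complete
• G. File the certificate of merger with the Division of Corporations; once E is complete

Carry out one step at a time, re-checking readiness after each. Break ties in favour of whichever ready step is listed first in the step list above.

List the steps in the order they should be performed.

D, A, B, C, E, F, G

D has no prerequisites → D first.
A and F are both available; A is listed earlier → A.
B now also ready, so the ready set is {B, F}; B is listed earlier → B.
C and E now also ready, so the ready set is {C, E, F}; C is listed earlier → C.
E and F are both available; E is listed earlier → E.
Ready: F and G. F is listed earlier → F.
G is the only step now ready → G.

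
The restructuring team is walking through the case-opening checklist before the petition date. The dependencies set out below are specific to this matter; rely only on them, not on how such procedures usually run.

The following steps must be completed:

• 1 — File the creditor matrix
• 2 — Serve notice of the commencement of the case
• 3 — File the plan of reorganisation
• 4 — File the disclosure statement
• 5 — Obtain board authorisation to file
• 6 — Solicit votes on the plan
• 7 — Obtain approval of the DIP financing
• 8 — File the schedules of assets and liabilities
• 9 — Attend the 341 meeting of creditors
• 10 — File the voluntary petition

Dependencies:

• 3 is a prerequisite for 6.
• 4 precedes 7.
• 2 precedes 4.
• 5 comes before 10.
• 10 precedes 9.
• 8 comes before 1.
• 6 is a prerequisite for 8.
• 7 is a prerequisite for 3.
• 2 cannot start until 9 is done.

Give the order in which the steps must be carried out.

5, 10, 9, 2, 4, 7, 3, 6, 8, 1

5 is the only step with nothing outstanding, so it goes first.
10 needed 5, now all done → 10.
That leaves 9 as the only ready step → 9.
2 needed 9, now all done → 2.
4 is the only step now ready → 4.
7 needed 4, now all done → 7.
Next only 3 has its prerequisites met → 3.
6 is the only step now ready → 6.
That leaves 8 as the only ready step → 8.
1 is the only step now ready → 1.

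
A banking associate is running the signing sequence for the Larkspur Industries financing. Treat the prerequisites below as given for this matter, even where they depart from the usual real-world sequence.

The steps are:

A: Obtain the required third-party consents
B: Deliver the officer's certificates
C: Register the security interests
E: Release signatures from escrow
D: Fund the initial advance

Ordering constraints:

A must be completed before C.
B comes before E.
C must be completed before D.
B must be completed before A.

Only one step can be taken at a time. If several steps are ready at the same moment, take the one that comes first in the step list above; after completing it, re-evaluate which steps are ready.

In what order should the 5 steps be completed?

B → A → C → E → D

B has no prerequisites → B first.
Ready: A and E. A is listed earlier → A.
Ready: C and E. C is listed earlier → C.
Now E and D have their prerequisites met. E is listed earlier, so E next.
Next only D has its prerequisites met → D.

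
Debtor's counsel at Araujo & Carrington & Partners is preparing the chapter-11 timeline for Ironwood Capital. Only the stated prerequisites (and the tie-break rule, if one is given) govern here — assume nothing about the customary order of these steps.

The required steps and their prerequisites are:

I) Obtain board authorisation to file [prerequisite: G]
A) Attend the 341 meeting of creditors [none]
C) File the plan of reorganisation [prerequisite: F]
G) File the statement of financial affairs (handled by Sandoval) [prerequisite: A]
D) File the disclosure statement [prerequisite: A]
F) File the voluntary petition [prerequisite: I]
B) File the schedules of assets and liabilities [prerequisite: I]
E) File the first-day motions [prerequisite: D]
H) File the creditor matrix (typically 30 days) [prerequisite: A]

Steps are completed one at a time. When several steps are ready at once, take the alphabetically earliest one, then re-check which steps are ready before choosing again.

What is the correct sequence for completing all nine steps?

A, D, E, G, H, I, B, F, C

Only A has no prerequisites, so it is first.
D, G and H are all available; D has the earlier label → D.
E now also ready, so the ready set is {E, G, H}; E has the earlier label → E.
Now G and H have their prerequisites met. G has the earlier label, so G next.
Now H and I have their prerequisites met. H has the earlier label, so H next.
Next only I has its prerequisites met → I.
B and F are both available; B has the earlier label → B.
That leaves F as the only ready step → F.
Next only C has its prerequisites met → C.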